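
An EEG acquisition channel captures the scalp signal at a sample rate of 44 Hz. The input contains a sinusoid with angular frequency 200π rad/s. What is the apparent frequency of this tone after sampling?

12 Hz

ω = 200π rad/s → f = ω/(2π) = 100 Hz.
100 Hz mod fs = 12 Hz.
12 Hz ≤ fs/2 = 22 Hz, appears at 12 Hz.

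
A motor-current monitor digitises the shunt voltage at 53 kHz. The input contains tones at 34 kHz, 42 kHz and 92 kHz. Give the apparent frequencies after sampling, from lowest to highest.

fs/2 = 26.5 kHz.
34 kHz > fs/2 = 26.5 kHz, folds to fs − 34 kHz = 19 kHz.
42 kHz > fs/2 = 26.5 kHz, folds to fs − 42 kHz = 11 kHz.
92 kHz mod fs = 39 kHz.
39 kHz > fs/2 = 26.5 kHz, folds to fs − 39 kHz = 14 kHz.
Distinct values: {11 kHz, 14 kHz, 19 kHz}.

11 kHz, 14 kHz, 19 kHz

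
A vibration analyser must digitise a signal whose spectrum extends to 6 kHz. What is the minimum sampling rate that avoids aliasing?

Nyquist rate = 2 × 6 kHz = 12 kHz.

12 kHz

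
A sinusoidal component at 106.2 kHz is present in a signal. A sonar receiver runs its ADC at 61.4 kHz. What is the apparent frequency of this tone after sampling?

16.6 kHz

106.2 kHz mod fs = 44.8 kHz.
44.8 kHz > fs/2 = 30.7 kHz, folds to fs − 44.8 kHz = 16.6 kHz.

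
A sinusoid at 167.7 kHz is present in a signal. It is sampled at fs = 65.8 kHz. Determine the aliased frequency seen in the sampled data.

29.7 kHz

167.7 kHz mod fs = 36.1 kHz.
36.1 kHz > fs/2 = 32.9 kHz, folds to fs − 36.1 kHz = 29.7 kHz.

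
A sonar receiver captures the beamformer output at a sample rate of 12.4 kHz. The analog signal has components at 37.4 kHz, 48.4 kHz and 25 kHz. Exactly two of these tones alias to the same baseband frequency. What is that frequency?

0.2 kHz

fs/2 = 6.2 kHz.
37.4 kHz mod fs = 0.2 kHz.
0.2 kHz ≤ fs/2 = 6.2 kHz, appears at 0.2 kHz.
48.4 kHz mod fs = 11.2 kHz.
11.2 kHz > fs/2 = 6.2 kHz, folds to fs − 11.2 kHz = 1.2 kHz.
25 kHz mod fs = 0.2 kHz.
0.2 kHz ≤ fs/2 = 6.2 kHz, appears at 0.2 kHz.
25 kHz and 37.4 kHz both map to 0.2 kHz.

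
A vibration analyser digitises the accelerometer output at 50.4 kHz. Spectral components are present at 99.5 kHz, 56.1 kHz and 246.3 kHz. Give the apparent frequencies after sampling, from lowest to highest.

1.3 kHz, 5.7 kHz

fs/2 = 25.2 kHz.
99.5 kHz mod fs = 49.1 kHz.
49.1 kHz > fs/2 = 25.2 kHz, folds to fs − 49.1 kHz = 1.3 kHz.
56.1 kHz mod fs = 5.7 kHz.
5.7 kHz ≤ fs/2 = 25.2 kHz, appears at 5.7 kHz.
246.3 kHz mod fs = 44.7 kHz.
44.7 kHz > fs/2 = 25.2 kHz, folds to fs − 44.7 kHz = 5.7 kHz.
Distinct values: {1.3 kHz, 5.7 kHz}.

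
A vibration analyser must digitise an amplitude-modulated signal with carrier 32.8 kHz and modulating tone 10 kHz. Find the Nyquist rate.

85.6 kHz

AM sidebands sit at fc ± fm = 22.8 kHz and 42.8 kHz.
Highest-frequency component: 42.8 kHz.
Nyquist rate = 2 × 42.8 kHz = 85.6 kHz.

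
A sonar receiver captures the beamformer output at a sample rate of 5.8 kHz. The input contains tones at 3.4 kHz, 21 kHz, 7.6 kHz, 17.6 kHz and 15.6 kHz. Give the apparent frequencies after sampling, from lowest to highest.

0.2 kHz, 1.8 kHz, 2.2 kHz, 2.4 kHz

fs/2 = 2.9 kHz.
3.4 kHz > fs/2 = 2.9 kHz, folds to fs − 3.4 kHz = 2.4 kHz.
21 kHz mod fs = 3.6 kHz.
3.6 kHz > fs/2 = 2.9 kHz, folds to fs − 3.6 kHz = 2.2 kHz.
7.6 kHz mod fs = 1.8 kHz.
1.8 kHz ≤ fs/2 = 2.9 kHz, appears at 1.8 kHz.
17.6 kHz mod fs = 0.2 kHz.
0.2 kHz ≤ fs/2 = 2.9 kHz, appears at 0.2 kHz.
15.6 kHz mod fs = 4 kHz.
4 kHz > fs/2 = 2.9 kHz, folds to fs − 4 kHz = 1.8 kHz.
Distinct values: {0.2 kHz, 1.8 kHz, 2.2 kHz, 2.4 kHz}.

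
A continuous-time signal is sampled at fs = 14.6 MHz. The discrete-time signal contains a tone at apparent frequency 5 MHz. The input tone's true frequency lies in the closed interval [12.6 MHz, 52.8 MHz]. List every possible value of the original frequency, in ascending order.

19.6 MHz, 24.2 MHz, 34.2 MHz, 38.8 MHz, 48.8 MHz

Frequencies that alias to 5 MHz are k·fs ± 5 MHz for integer k ≥ 0.
k=0: 5 MHz.
k=1: 9.6 MHz, 19.6 MHz.
k=2: 24.2 MHz, 34.2 MHz.
k=3: 38.8 MHz, 48.8 MHz.
k=4: 53.4 MHz, 63.4 MHz.
Within [12.6 MHz, 52.8 MHz]: 19.6 MHz, 24.2 MHz, 34.2 MHz, 38.8 MHz, 48.8 MHz.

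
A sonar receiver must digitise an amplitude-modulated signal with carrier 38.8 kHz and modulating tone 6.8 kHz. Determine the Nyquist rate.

AM sidebands sit at fc ± fm = 32 kHz and 45.6 kHz.
Highest-frequency component: 45.6 kHz.
Nyquist rate = 2 × 45.6 kHz = 91.2 kHz.

91.2 kHz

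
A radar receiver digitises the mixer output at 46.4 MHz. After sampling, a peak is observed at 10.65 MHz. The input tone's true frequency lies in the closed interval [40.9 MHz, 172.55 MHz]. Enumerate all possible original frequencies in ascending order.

Frequencies that alias to 10.65 MHz are k·fs ± 10.65 MHz for integer k ≥ 0.
k=0: 10.65 MHz.
k=1: 35.75 MHz, 57.05 MHz.
k=2: 82.15 MHz, 103.45 MHz.
k=3: 128.55 MHz, 149.85 MHz.
k=4: 174.95 MHz, 196.25 MHz.
Within [40.9 MHz, 172.55 MHz]: 57.05 MHz, 82.15 MHz, 103.45 MHz, 128.55 MHz, 149.85 MHz.

57.05 MHz, 82.15 MHz, 103.45 MHz, 128.55 MHz, 149.85 MHz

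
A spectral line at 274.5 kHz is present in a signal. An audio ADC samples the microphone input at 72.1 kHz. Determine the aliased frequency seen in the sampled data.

13.9 kHz

274.5 kHz mod fs = 58.2 kHz.
58.2 kHz > fs/2 = 36.05 kHz, folds to fs − 58.2 kHz = 13.9 kHz.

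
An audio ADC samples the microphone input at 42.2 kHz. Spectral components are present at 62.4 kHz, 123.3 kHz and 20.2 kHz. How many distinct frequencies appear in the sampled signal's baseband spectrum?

2

fs/2 = 21.1 kHz.
62.4 kHz mod fs = 20.2 kHz.
20.2 kHz ≤ fs/2 = 21.1 kHz, appears at 20.2 kHz.
123.3 kHz mod fs = 38.9 kHz.
38.9 kHz > fs/2 = 21.1 kHz, folds to fs − 38.9 kHz = 3.3 kHz.
20.2 kHz ≤ fs/2 = 21.1 kHz, passes unchanged.
Distinct values: {3.3 kHz, 20.2 kHz} → 2.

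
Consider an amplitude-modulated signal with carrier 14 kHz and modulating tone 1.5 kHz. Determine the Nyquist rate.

31 kHz

AM sidebands sit at fc ± fm = 12.5 kHz and 15.5 kHz.
Highest-frequency component: 15.5 kHz.
Nyquist rate = 2 × 15.5 kHz = 31 kHz.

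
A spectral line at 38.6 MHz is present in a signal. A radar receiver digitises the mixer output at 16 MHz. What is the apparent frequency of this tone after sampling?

38.6 MHz mod fs = 6.6 MHz.
6.6 MHz ≤ fs/2 = 8 MHz, appears at 6.6 MHz.

6.6 MHz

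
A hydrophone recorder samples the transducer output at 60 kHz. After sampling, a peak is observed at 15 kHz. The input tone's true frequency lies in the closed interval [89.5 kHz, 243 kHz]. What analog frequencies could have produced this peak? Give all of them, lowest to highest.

105 kHz, 135 kHz, 165 kHz, 195 kHz, 225 kHz

Frequencies that alias to 15 kHz are k·fs ± 15 kHz for integer k ≥ 0.
k=0: 15 kHz.
k=1: 45 kHz, 75 kHz.
k=2: 105 kHz, 135 kHz.
k=3: 165 kHz, 195 kHz.
k=4: 225 kHz, 255 kHz.
k=5: 285 kHz, 315 kHz.
Within [89.5 kHz, 243 kHz]: 105 kHz, 135 kHz, 165 kHz, 195 kHz, 225 kHz.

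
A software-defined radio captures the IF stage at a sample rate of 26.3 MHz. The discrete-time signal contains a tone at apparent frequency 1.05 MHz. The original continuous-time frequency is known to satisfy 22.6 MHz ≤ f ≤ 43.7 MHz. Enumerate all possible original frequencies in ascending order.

Frequencies that alias to 1.05 MHz are k·fs ± 1.05 MHz for integer k ≥ 0.
k=0: 1.05 MHz.
k=1: 25.25 MHz, 27.35 MHz.
k=2: 51.55 MHz, 53.65 MHz.
Within [22.6 MHz, 43.7 MHz]: 25.25 MHz, 27.35 MHz.

25.25 MHz, 27.35 MHz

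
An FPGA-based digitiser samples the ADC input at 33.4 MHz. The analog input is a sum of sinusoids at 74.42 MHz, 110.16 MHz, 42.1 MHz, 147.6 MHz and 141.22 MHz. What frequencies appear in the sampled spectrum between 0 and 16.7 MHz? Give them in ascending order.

fs/2 = 16.7 MHz.
74.42 MHz mod fs = 7.62 MHz.
7.62 MHz ≤ fs/2 = 16.7 MHz, appears at 7.62 MHz.
110.16 MHz mod fs = 9.96 MHz.
9.96 MHz ≤ fs/2 = 16.7 MHz, appears at 9.96 MHz.
42.1 MHz mod fs = 8.7 MHz.
8.7 MHz ≤ fs/2 = 16.7 MHz, appears at 8.7 MHz.
147.6 MHz mod fs = 14 MHz.
14 MHz ≤ fs/2 = 16.7 MHz, appears at 14 MHz.
141.22 MHz mod fs = 7.62 MHz.
7.62 MHz ≤ fs/2 = 16.7 MHz, appears at 7.62 MHz.
Distinct values: {7.62 MHz, 8.7 MHz, 9.96 MHz, 14 MHz}.

7.62 MHz, 8.7 MHz, 9.96 MHz, 14 MHz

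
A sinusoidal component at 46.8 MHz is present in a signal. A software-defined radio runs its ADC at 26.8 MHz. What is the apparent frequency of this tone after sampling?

6.8 MHz

46.8 MHz mod fs = 20 MHz.
20 MHz > fs/2 = 13.4 MHz, folds to fs − 20 MHz = 6.8 MHz.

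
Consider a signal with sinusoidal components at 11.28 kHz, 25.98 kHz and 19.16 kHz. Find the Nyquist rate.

51.96 kHz

Highest-frequency component: 25.98 kHz.
Nyquist rate = 2 × 25.98 kHz = 51.96 kHz.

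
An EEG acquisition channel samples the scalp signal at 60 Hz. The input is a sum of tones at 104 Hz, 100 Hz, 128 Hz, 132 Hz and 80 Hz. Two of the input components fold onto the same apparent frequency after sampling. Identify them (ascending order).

80 Hz, 100 Hz

fs/2 = 30 Hz.
104 Hz mod fs = 44 Hz.
44 Hz > fs/2 = 30 Hz, folds to fs − 44 Hz = 16 Hz.
100 Hz mod fs = 40 Hz.
40 Hz > fs/2 = 30 Hz, folds to fs − 40 Hz = 20 Hz.
128 Hz mod fs = 8 Hz.
8 Hz ≤ fs/2 = 30 Hz, appears at 8 Hz.
132 Hz mod fs = 12 Hz.
12 Hz ≤ fs/2 = 30 Hz, appears at 12 Hz.
80 Hz mod fs = 20 Hz.
20 Hz ≤ fs/2 = 30 Hz, appears at 20 Hz.
80 Hz and 100 Hz both map to 20 Hz.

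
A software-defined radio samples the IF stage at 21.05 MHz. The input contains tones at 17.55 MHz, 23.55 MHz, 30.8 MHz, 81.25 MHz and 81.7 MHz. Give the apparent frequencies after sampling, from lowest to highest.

fs/2 = 10.525 MHz.
17.55 MHz > fs/2 = 10.525 MHz, folds to fs − 17.55 MHz = 3.5 MHz.
23.55 MHz mod fs = 2.5 MHz.
2.5 MHz ≤ fs/2 = 10.525 MHz, appears at 2.5 MHz.
30.8 MHz mod fs = 9.75 MHz.
9.75 MHz ≤ fs/2 = 10.525 MHz, appears at 9.75 MHz.
81.25 MHz mod fs = 18.1 MHz.
18.1 MHz > fs/2 = 10.525 MHz, folds to fs − 18.1 MHz = 2.95 MHz.
81.7 MHz mod fs = 18.55 MHz.
18.55 MHz > fs/2 = 10.525 MHz, folds to fs − 18.55 MHz = 2.5 MHz.
Distinct values: {2.5 MHz, 2.95 MHz, 3.5 MHz, 9.75 MHz}.

2.5 MHz, 2.95 MHz, 3.5 MHz, 9.75 MHz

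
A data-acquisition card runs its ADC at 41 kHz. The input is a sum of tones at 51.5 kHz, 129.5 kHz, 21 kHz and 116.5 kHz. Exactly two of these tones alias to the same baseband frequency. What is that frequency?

6.5 kHz

fs/2 = 20.5 kHz.
51.5 kHz mod fs = 10.5 kHz.
10.5 kHz ≤ fs/2 = 20.5 kHz, appears at 10.5 kHz.
129.5 kHz mod fs = 6.5 kHz.
6.5 kHz ≤ fs/2 = 20.5 kHz, appears at 6.5 kHz.
21 kHz > fs/2 = 20.5 kHz, folds to fs − 21 kHz = 20 kHz.
116.5 kHz mod fs = 34.5 kHz.
34.5 kHz > fs/2 = 20.5 kHz, folds to fs − 34.5 kHz = 6.5 kHz.
116.5 kHz and 129.5 kHz both map to 6.5 kHz.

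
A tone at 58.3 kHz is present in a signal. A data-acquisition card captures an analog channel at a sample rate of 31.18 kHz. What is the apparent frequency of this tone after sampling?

4.06 kHz

58.3 kHz mod fs = 27.12 kHz.
27.12 kHz > fs/2 = 15.59 kHz, folds to fs − 27.12 kHz = 4.06 kHz.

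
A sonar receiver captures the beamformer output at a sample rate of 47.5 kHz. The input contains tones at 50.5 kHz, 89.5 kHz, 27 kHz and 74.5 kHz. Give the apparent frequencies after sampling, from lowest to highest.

fs/2 = 23.75 kHz.
50.5 kHz mod fs = 3 kHz.
3 kHz ≤ fs/2 = 23.75 kHz, appears at 3 kHz.
89.5 kHz mod fs = 42 kHz.
42 kHz > fs/2 = 23.75 kHz, folds to fs − 42 kHz = 5.5 kHz.
27 kHz > fs/2 = 23.75 kHz, folds to fs − 27 kHz = 20.5 kHz.
74.5 kHz mod fs = 27 kHz.
27 kHz > fs/2 = 23.75 kHz, folds to fs − 27 kHz = 20.5 kHz.
Distinct values: {3 kHz, 5.5 kHz, 20.5 kHz}.

3 kHz, 5.5 kHz, 20.5 kHz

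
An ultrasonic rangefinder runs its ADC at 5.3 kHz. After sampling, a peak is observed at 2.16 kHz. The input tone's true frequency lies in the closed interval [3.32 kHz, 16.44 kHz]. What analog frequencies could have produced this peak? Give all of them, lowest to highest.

Frequencies that alias to 2.16 kHz are k·fs ± 2.16 kHz for integer k ≥ 0.
k=0: 2.16 kHz.
k=1: 3.14 kHz, 7.46 kHz.
k=2: 8.44 kHz, 12.76 kHz.
k=3: 13.74 kHz, 18.06 kHz.
k=4: 19.04 kHz, 23.36 kHz.
Within [3.32 kHz, 16.44 kHz]: 7.46 kHz, 8.44 kHz, 12.76 kHz, 13.74 kHz.

7.46 kHz, 8.44 kHz, 12.76 kHz, 13.74 kHz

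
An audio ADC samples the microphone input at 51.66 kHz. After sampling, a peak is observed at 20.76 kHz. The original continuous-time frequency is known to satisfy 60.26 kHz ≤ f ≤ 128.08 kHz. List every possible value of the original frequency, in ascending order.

Frequencies that alias to 20.76 kHz are k·fs ± 20.76 kHz for integer k ≥ 0.
k=0: 20.76 kHz.
k=1: 30.9 kHz, 72.42 kHz.
k=2: 82.56 kHz, 124.08 kHz.
k=3: 134.22 kHz, 175.74 kHz.
Within [60.26 kHz, 128.08 kHz]: 72.42 kHz, 82.56 kHz, 124.08 kHz.

72.42 kHz, 82.56 kHz, 124.08 kHz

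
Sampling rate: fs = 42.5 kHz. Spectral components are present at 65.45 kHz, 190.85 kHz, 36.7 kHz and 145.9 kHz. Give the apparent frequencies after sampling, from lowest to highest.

5.8 kHz, 18.4 kHz, 19.55 kHz, 20.85 kHz

fs/2 = 21.25 kHz.
65.45 kHz mod fs = 22.95 kHz.
22.95 kHz > fs/2 = 21.25 kHz, folds to fs − 22.95 kHz = 19.55 kHz.
190.85 kHz mod fs = 20.85 kHz.
20.85 kHz ≤ fs/2 = 21.25 kHz, appears at 20.85 kHz.
36.7 kHz > fs/2 = 21.25 kHz, folds to fs − 36.7 kHz = 5.8 kHz.
145.9 kHz mod fs = 18.4 kHz.
18.4 kHz ≤ fs/2 = 21.25 kHz, appears at 18.4 kHz.
Distinct values: {5.8 kHz, 18.4 kHz, 19.55 kHz, 20.85 kHz}.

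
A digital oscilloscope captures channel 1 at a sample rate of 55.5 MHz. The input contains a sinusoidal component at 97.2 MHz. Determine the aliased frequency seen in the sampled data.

97.2 MHz mod fs = 41.7 MHz.
41.7 MHz > fs/2 = 27.75 MHz, folds to fs − 41.7 MHz = 13.8 MHz.

13.8 MHz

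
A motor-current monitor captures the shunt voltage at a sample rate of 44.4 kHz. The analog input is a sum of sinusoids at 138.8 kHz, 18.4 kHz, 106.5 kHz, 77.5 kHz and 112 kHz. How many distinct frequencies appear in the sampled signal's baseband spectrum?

5

fs/2 = 22.2 kHz.
138.8 kHz mod fs = 5.6 kHz.
5.6 kHz ≤ fs/2 = 22.2 kHz, appears at 5.6 kHz.
18.4 kHz ≤ fs/2 = 22.2 kHz, passes unchanged.
106.5 kHz mod fs = 17.7 kHz.
17.7 kHz ≤ fs/2 = 22.2 kHz, appears at 17.7 kHz.
77.5 kHz mod fs = 33.1 kHz.
33.1 kHz > fs/2 = 22.2 kHz, folds to fs − 33.1 kHz = 11.3 kHz.
112 kHz mod fs = 23.2 kHz.
23.2 kHz > fs/2 = 22.2 kHz, folds to fs − 23.2 kHz = 21.2 kHz.
Distinct values: {5.6 kHz, 11.3 kHz, 17.7 kHz, 18.4 kHz, 21.2 kHz} → 5.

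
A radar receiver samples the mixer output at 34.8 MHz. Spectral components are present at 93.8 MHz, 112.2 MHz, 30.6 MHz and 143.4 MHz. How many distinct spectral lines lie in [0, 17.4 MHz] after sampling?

3

fs/2 = 17.4 MHz.
93.8 MHz mod fs = 24.2 MHz.
24.2 MHz > fs/2 = 17.4 MHz, folds to fs − 24.2 MHz = 10.6 MHz.
112.2 MHz mod fs = 7.8 MHz.
7.8 MHz ≤ fs/2 = 17.4 MHz, appears at 7.8 MHz.
30.6 MHz > fs/2 = 17.4 MHz, folds to fs − 30.6 MHz = 4.2 MHz.
143.4 MHz mod fs = 4.2 MHz.
4.2 MHz ≤ fs/2 = 17.4 MHz, appears at 4.2 MHz.
Distinct values: {4.2 MHz, 7.8 MHz, 10.6 MHz} → 3.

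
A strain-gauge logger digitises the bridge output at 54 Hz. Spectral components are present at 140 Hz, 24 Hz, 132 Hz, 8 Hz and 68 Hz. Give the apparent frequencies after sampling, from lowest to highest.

8 Hz, 14 Hz, 22 Hz, 24 Hz

fs/2 = 27 Hz.
140 Hz mod fs = 32 Hz.
32 Hz > fs/2 = 27 Hz, folds to fs − 32 Hz = 22 Hz.
24 Hz ≤ fs/2 = 27 Hz, passes unchanged.
132 Hz mod fs = 24 Hz.
24 Hz ≤ fs/2 = 27 Hz, appears at 24 Hz.
8 Hz ≤ fs/2 = 27 Hz, passes unchanged.
68 Hz mod fs = 14 Hz.
14 Hz ≤ fs/2 = 27 Hz, appears at 14 Hz.
Distinct values: {8 Hz, 14 Hz, 22 Hz, 24 Hz}.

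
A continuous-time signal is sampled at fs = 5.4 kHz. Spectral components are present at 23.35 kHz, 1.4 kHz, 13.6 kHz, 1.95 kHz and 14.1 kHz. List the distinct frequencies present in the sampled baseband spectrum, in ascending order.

1.4 kHz, 1.75 kHz, 1.95 kHz, 2.1 kHz, 2.6 kHz

fs/2 = 2.7 kHz.
23.35 kHz mod fs = 1.75 kHz.
1.75 kHz ≤ fs/2 = 2.7 kHz, appears at 1.75 kHz.
1.4 kHz ≤ fs/2 = 2.7 kHz, passes unchanged.
13.6 kHz mod fs = 2.8 kHz.
2.8 kHz > fs/2 = 2.7 kHz, folds to fs − 2.8 kHz = 2.6 kHz.
1.95 kHz ≤ fs/2 = 2.7 kHz, passes unchanged.
14.1 kHz mod fs = 3.3 kHz.
3.3 kHz > fs/2 = 2.7 kHz, folds to fs − 3.3 kHz = 2.1 kHz.
Distinct values: {1.4 kHz, 1.75 kHz, 1.95 kHz, 2.1 kHz, 2.6 kHz}.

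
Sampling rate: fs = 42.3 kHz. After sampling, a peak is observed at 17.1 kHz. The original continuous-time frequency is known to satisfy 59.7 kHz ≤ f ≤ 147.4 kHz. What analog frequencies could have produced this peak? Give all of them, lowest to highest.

67.5 kHz, 101.7 kHz, 109.8 kHz, 144 kHz

Frequencies that alias to 17.1 kHz are k·fs ± 17.1 kHz for integer k ≥ 0.
k=0: 17.1 kHz.
k=1: 25.2 kHz, 59.4 kHz.
k=2: 67.5 kHz, 101.7 kHz.
k=3: 109.8 kHz, 144 kHz.
k=4: 152.1 kHz, 186.3 kHz.
Within [59.7 kHz, 147.4 kHz]: 67.5 kHz, 101.7 kHz, 109.8 kHz, 144 kHz.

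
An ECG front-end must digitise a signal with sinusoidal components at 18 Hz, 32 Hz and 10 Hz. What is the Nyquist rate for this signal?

64 Hz

Highest-frequency component: 32 Hz.
Nyquist rate = 2 × 32 Hz = 64 Hz.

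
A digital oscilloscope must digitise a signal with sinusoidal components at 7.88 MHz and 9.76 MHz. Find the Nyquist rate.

19.52 MHz

Highest-frequency component: 9.76 MHz.
Nyquist rate = 2 × 9.76 MHz = 19.52 MHz.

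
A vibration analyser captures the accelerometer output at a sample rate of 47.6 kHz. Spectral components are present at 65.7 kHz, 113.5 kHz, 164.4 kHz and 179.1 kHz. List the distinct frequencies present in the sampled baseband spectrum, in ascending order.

11.3 kHz, 18.1 kHz, 18.3 kHz, 21.6 kHz

fs/2 = 23.8 kHz.
65.7 kHz mod fs = 18.1 kHz.
18.1 kHz ≤ fs/2 = 23.8 kHz, appears at 18.1 kHz.
113.5 kHz mod fs = 18.3 kHz.
18.3 kHz ≤ fs/2 = 23.8 kHz, appears at 18.3 kHz.
164.4 kHz mod fs = 21.6 kHz.
21.6 kHz ≤ fs/2 = 23.8 kHz, appears at 21.6 kHz.
179.1 kHz mod fs = 36.3 kHz.
36.3 kHz > fs/2 = 23.8 kHz, folds to fs − 36.3 kHz = 11.3 kHz.
Distinct values: {11.3 kHz, 18.1 kHz, 18.3 kHz, 21.6 kHz}.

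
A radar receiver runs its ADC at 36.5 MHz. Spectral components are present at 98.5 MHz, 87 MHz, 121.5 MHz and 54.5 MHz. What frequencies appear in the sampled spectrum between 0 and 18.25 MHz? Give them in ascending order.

11 MHz, 12 MHz, 14 MHz, 18 MHz

fs/2 = 18.25 MHz.
98.5 MHz mod fs = 25.5 MHz.
25.5 MHz > fs/2 = 18.25 MHz, folds to fs − 25.5 MHz = 11 MHz.
87 MHz mod fs = 14 MHz.
14 MHz ≤ fs/2 = 18.25 MHz, appears at 14 MHz.
121.5 MHz mod fs = 12 MHz.
12 MHz ≤ fs/2 = 18.25 MHz, appears at 12 MHz.
54.5 MHz mod fs = 18 MHz.
18 MHz ≤ fs/2 = 18.25 MHz, appears at 18 MHz.
Distinct values: {11 MHz, 12 MHz, 14 MHz, 18 MHz}.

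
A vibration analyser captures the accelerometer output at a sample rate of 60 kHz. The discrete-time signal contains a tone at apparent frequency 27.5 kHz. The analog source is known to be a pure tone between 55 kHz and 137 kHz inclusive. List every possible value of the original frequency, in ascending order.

87.5 kHz, 92.5 kHz

Frequencies that alias to 27.5 kHz are k·fs ± 27.5 kHz for integer k ≥ 0.
k=0: 27.5 kHz.
k=1: 32.5 kHz, 87.5 kHz.
k=2: 92.5 kHz, 147.5 kHz.
k=3: 152.5 kHz, 207.5 kHz.
Within [55 kHz, 137 kHz]: 87.5 kHz, 92.5 kHz.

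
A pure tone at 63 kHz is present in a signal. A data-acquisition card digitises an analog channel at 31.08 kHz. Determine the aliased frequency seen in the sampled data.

0.84 kHz

63 kHz mod fs = 0.84 kHz.
0.84 kHz ≤ fs/2 = 15.54 kHz, appears at 0.84 kHz.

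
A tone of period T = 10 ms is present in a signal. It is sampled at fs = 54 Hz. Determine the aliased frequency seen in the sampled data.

T = 10 ms → f = 1/T = 100 Hz.
100 Hz mod fs = 46 Hz.
46 Hz > fs/2 = 27 Hz, folds to fs − 46 Hz = 8 Hz.

8 Hz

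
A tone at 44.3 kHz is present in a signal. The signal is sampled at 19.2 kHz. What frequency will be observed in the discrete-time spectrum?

44.3 kHz mod fs = 5.9 kHz.
5.9 kHz ≤ fs/2 = 9.6 kHz, appears at 5.9 kHz.

5.9 kHz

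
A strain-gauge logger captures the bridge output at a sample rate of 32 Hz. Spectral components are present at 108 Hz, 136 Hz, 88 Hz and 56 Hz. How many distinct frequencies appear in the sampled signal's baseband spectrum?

2

fs/2 = 16 Hz.
108 Hz mod fs = 12 Hz.
12 Hz ≤ fs/2 = 16 Hz, appears at 12 Hz.
136 Hz mod fs = 8 Hz.
8 Hz ≤ fs/2 = 16 Hz, appears at 8 Hz.
88 Hz mod fs = 24 Hz.
24 Hz > fs/2 = 16 Hz, folds to fs − 24 Hz = 8 Hz.
56 Hz mod fs = 24 Hz.
24 Hz > fs/2 = 16 Hz, folds to fs − 24 Hz = 8 Hz.
Distinct values: {8 Hz, 12 Hz} → 2.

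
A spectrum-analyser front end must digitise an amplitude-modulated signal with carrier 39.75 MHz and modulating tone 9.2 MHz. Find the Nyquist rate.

97.9 MHz

AM sidebands sit at fc ± fm = 30.55 MHz and 48.95 MHz.
Highest-frequency component: 48.95 MHz.
Nyquist rate = 2 × 48.95 MHz = 97.9 MHz.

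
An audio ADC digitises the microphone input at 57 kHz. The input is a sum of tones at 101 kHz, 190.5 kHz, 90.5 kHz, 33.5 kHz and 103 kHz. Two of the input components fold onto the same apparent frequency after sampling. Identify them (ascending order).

33.5 kHz, 90.5 kHz

fs/2 = 28.5 kHz.
101 kHz mod fs = 44 kHz.
44 kHz > fs/2 = 28.5 kHz, folds to fs − 44 kHz = 13 kHz.
190.5 kHz mod fs = 19.5 kHz.
19.5 kHz ≤ fs/2 = 28.5 kHz, appears at 19.5 kHz.
90.5 kHz mod fs = 33.5 kHz.
33.5 kHz > fs/2 = 28.5 kHz, folds to fs − 33.5 kHz = 23.5 kHz.
33.5 kHz > fs/2 = 28.5 kHz, folds to fs − 33.5 kHz = 23.5 kHz.
103 kHz mod fs = 46 kHz.
46 kHz > fs/2 = 28.5 kHz, folds to fs − 46 kHz = 11 kHz.
33.5 kHz and 90.5 kHz both map to 23.5 kHz.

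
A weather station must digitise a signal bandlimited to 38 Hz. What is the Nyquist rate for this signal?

76 Hz

Nyquist rate = 2 × 38 Hz = 76 Hz.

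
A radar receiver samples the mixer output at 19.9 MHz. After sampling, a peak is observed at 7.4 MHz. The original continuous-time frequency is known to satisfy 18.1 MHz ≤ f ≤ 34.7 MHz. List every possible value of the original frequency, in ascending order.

27.3 MHz, 32.4 MHz

Frequencies that alias to 7.4 MHz are k·fs ± 7.4 MHz for integer k ≥ 0.
k=0: 7.4 MHz.
k=1: 12.5 MHz, 27.3 MHz.
k=2: 32.4 MHz, 47.2 MHz.
k=3: 52.3 MHz, 67.1 MHz.
Within [18.1 MHz, 34.7 MHz]: 27.3 MHz, 32.4 MHz.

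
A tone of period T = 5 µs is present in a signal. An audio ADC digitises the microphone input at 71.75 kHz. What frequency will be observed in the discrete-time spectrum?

15.25 kHz

T = 5 µs → f = 1/T = 200 kHz.
200 kHz mod fs = 56.5 kHz.
56.5 kHz > fs/2 = 35.875 kHz, folds to fs − 56.5 kHz = 15.25 kHz.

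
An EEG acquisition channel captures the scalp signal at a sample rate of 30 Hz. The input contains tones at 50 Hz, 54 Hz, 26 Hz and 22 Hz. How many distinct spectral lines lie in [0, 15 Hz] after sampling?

4

fs/2 = 15 Hz.
50 Hz mod fs = 20 Hz.
20 Hz > fs/2 = 15 Hz, folds to fs − 20 Hz = 10 Hz.
54 Hz mod fs = 24 Hz.
24 Hz > fs/2 = 15 Hz, folds to fs − 24 Hz = 6 Hz.
26 Hz > fs/2 = 15 Hz, folds to fs − 26 Hz = 4 Hz.
22 Hz > fs/2 = 15 Hz, folds to fs − 22 Hz = 8 Hz.
Distinct values: {4 Hz, 6 Hz, 8 Hz, 10 Hz} → 4.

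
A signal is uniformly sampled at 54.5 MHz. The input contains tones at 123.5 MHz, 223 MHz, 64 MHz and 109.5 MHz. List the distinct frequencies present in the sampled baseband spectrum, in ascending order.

fs/2 = 27.25 MHz.
123.5 MHz mod fs = 14.5 MHz.
14.5 MHz ≤ fs/2 = 27.25 MHz, appears at 14.5 MHz.
223 MHz mod fs = 5 MHz.
5 MHz ≤ fs/2 = 27.25 MHz, appears at 5 MHz.
64 MHz mod fs = 9.5 MHz.
9.5 MHz ≤ fs/2 = 27.25 MHz, appears at 9.5 MHz.
109.5 MHz mod fs = 0.5 MHz.
0.5 MHz ≤ fs/2 = 27.25 MHz, appears at 0.5 MHz.
Distinct values: {0.5 MHz, 5 MHz, 9.5 MHz, 14.5 MHz}.

0.5 MHz, 5 MHz, 9.5 MHz, 14.5 MHz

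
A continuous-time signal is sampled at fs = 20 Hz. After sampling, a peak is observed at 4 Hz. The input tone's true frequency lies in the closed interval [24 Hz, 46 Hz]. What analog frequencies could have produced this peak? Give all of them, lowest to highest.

24 Hz, 36 Hz, 44 Hz

Frequencies that alias to 4 Hz are k·fs ± 4 Hz for integer k ≥ 0.
k=0: 4 Hz.
k=1: 16 Hz, 24 Hz.
k=2: 36 Hz, 44 Hz.
k=3: 56 Hz, 64 Hz.
Within [24 Hz, 46 Hz]: 24 Hz, 36 Hz, 44 Hz.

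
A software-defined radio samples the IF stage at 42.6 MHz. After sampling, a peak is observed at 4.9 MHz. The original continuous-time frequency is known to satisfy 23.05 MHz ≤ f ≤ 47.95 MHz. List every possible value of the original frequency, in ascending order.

Frequencies that alias to 4.9 MHz are k·fs ± 4.9 MHz for integer k ≥ 0.
k=0: 4.9 MHz.
k=1: 37.7 MHz, 47.5 MHz.
k=2: 80.3 MHz, 90.1 MHz.
Within [23.05 MHz, 47.95 MHz]: 37.7 MHz, 47.5 MHz.

37.7 MHz, 47.5 MHz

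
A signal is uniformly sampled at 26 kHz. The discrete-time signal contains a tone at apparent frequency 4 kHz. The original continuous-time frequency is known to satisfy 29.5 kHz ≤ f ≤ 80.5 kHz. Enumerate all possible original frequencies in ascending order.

Frequencies that alias to 4 kHz are k·fs ± 4 kHz for integer k ≥ 0.
k=0: 4 kHz.
k=1: 22 kHz, 30 kHz.
k=2: 48 kHz, 56 kHz.
k=3: 74 kHz, 82 kHz.
k=4: 100 kHz, 108 kHz.
Within [29.5 kHz, 80.5 kHz]: 30 kHz, 48 kHz, 56 kHz, 74 kHz.

30 kHz, 48 kHz, 56 kHz, 74 kHz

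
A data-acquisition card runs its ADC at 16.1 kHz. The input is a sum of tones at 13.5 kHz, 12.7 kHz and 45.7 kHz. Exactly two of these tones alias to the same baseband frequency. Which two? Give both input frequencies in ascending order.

fs/2 = 8.05 kHz.
13.5 kHz > fs/2 = 8.05 kHz, folds to fs − 13.5 kHz = 2.6 kHz.
12.7 kHz > fs/2 = 8.05 kHz, folds to fs − 12.7 kHz = 3.4 kHz.
45.7 kHz mod fs = 13.5 kHz.
13.5 kHz > fs/2 = 8.05 kHz, folds to fs − 13.5 kHz = 2.6 kHz.
13.5 kHz and 45.7 kHz both map to 2.6 kHz.

13.5 kHz, 45.7 kHz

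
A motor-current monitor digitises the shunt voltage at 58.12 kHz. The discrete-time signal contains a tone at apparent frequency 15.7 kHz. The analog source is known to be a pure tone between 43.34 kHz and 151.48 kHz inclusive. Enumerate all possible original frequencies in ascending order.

73.82 kHz, 100.54 kHz, 131.94 kHz

Frequencies that alias to 15.7 kHz are k·fs ± 15.7 kHz for integer k ≥ 0.
k=0: 15.7 kHz.
k=1: 42.42 kHz, 73.82 kHz.
k=2: 100.54 kHz, 131.94 kHz.
k=3: 158.66 kHz, 190.06 kHz.
Within [43.34 kHz, 151.48 kHz]: 73.82 kHz, 100.54 kHz, 131.94 kHz.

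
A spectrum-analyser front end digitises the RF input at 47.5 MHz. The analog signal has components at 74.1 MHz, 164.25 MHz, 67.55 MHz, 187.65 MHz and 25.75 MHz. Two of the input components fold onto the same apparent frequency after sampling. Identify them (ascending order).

25.75 MHz, 164.25 MHz

fs/2 = 23.75 MHz.
74.1 MHz mod fs = 26.6 MHz.
26.6 MHz > fs/2 = 23.75 MHz, folds to fs − 26.6 MHz = 20.9 MHz.
164.25 MHz mod fs = 21.75 MHz.
21.75 MHz ≤ fs/2 = 23.75 MHz, appears at 21.75 MHz.
67.55 MHz mod fs = 20.05 MHz.
20.05 MHz ≤ fs/2 = 23.75 MHz, appears at 20.05 MHz.
187.65 MHz mod fs = 45.15 MHz.
45.15 MHz > fs/2 = 23.75 MHz, folds to fs − 45.15 MHz = 2.35 MHz.
25.75 MHz > fs/2 = 23.75 MHz, folds to fs − 25.75 MHz = 21.75 MHz.
25.75 MHz and 164.25 MHz both map to 21.75 MHz.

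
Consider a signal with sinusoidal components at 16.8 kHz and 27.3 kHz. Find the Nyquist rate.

Highest-frequency component: 27.3 kHz.
Nyquist rate = 2 × 27.3 kHz = 54.6 kHz.

54.6 kHz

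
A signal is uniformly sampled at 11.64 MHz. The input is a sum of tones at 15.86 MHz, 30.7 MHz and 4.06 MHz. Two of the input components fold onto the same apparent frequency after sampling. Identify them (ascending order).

fs/2 = 5.82 MHz.
15.86 MHz mod fs = 4.22 MHz.
4.22 MHz ≤ fs/2 = 5.82 MHz, appears at 4.22 MHz.
30.7 MHz mod fs = 7.42 MHz.
7.42 MHz > fs/2 = 5.82 MHz, folds to fs − 7.42 MHz = 4.22 MHz.
4.06 MHz ≤ fs/2 = 5.82 MHz, passes unchanged.
15.86 MHz and 30.7 MHz both map to 4.22 MHz.

15.86 MHz, 30.7 MHz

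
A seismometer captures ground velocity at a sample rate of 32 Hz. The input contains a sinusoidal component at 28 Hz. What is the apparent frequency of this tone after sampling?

28 Hz > fs/2 = 16 Hz, folds to fs − 28 Hz = 4 Hz.

4 Hz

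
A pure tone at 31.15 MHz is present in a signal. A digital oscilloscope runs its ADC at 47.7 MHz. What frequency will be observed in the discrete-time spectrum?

16.55 MHz

31.15 MHz > fs/2 = 23.85 MHz, folds to fs − 31.15 MHz = 16.55 MHz.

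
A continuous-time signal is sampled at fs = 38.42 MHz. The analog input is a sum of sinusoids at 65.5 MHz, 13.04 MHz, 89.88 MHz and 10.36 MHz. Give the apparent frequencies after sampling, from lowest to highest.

fs/2 = 19.21 MHz.
65.5 MHz mod fs = 27.08 MHz.
27.08 MHz > fs/2 = 19.21 MHz, folds to fs − 27.08 MHz = 11.34 MHz.
13.04 MHz ≤ fs/2 = 19.21 MHz, passes unchanged.
89.88 MHz mod fs = 13.04 MHz.
13.04 MHz ≤ fs/2 = 19.21 MHz, appears at 13.04 MHz.
10.36 MHz ≤ fs/2 = 19.21 MHz, passes unchanged.
Distinct values: {10.36 MHz, 11.34 MHz, 13.04 MHz}.

10.36 MHz, 11.34 MHz, 13.04 MHz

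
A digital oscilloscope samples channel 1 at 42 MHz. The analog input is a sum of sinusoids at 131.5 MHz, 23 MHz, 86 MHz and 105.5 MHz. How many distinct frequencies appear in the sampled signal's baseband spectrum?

4

fs/2 = 21 MHz.
131.5 MHz mod fs = 5.5 MHz.
5.5 MHz ≤ fs/2 = 21 MHz, appears at 5.5 MHz.
23 MHz > fs/2 = 21 MHz, folds to fs − 23 MHz = 19 MHz.
86 MHz mod fs = 2 MHz.
2 MHz ≤ fs/2 = 21 MHz, appears at 2 MHz.
105.5 MHz mod fs = 21.5 MHz.
21.5 MHz > fs/2 = 21 MHz, folds to fs − 21.5 MHz = 20.5 MHz.
Distinct values: {2 MHz, 5.5 MHz, 19 MHz, 20.5 MHz} → 4.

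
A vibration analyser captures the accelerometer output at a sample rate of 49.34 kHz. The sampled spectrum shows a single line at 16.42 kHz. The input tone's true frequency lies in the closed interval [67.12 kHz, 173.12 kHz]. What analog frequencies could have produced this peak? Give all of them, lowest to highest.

82.26 kHz, 115.1 kHz, 131.6 kHz, 164.44 kHz

Frequencies that alias to 16.42 kHz are k·fs ± 16.42 kHz for integer k ≥ 0.
k=0: 16.42 kHz.
k=1: 32.92 kHz, 65.76 kHz.
k=2: 82.26 kHz, 115.1 kHz.
k=3: 131.6 kHz, 164.44 kHz.
k=4: 180.94 kHz, 213.78 kHz.
Within [67.12 kHz, 173.12 kHz]: 82.26 kHz, 115.1 kHz, 131.6 kHz, 164.44 kHz.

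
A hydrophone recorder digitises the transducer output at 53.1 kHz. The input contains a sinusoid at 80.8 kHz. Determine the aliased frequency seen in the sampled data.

80.8 kHz mod fs = 27.7 kHz.
27.7 kHz > fs/2 = 26.55 kHz, folds to fs − 27.7 kHz = 25.4 kHz.

25.4 kHz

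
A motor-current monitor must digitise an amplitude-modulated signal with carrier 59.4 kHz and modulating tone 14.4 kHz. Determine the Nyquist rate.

147.6 kHz

AM sidebands sit at fc ± fm = 45 kHz and 73.8 kHz.
Highest-frequency component: 73.8 kHz.
Nyquist rate = 2 × 73.8 kHz = 147.6 kHz.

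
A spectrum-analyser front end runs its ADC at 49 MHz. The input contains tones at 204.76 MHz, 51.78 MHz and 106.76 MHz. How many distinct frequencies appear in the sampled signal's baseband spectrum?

2

fs/2 = 24.5 MHz.
204.76 MHz mod fs = 8.76 MHz.
8.76 MHz ≤ fs/2 = 24.5 MHz, appears at 8.76 MHz.
51.78 MHz mod fs = 2.78 MHz.
2.78 MHz ≤ fs/2 = 24.5 MHz, appears at 2.78 MHz.
106.76 MHz mod fs = 8.76 MHz.
8.76 MHz ≤ fs/2 = 24.5 MHz, appears at 8.76 MHz.
Distinct values: {2.78 MHz, 8.76 MHz} → 2.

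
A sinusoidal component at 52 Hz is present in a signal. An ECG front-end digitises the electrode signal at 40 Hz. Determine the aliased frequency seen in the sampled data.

12 Hz

52 Hz mod fs = 12 Hz.
12 Hz ≤ fs/2 = 20 Hz, appears at 12 Hz.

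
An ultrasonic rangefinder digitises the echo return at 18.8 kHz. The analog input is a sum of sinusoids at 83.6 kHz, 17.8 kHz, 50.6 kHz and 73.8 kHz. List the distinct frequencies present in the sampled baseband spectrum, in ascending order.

1 kHz, 1.4 kHz, 5.8 kHz, 8.4 kHz

fs/2 = 9.4 kHz.
83.6 kHz mod fs = 8.4 kHz.
8.4 kHz ≤ fs/2 = 9.4 kHz, appears at 8.4 kHz.
17.8 kHz > fs/2 = 9.4 kHz, folds to fs − 17.8 kHz = 1 kHz.
50.6 kHz mod fs = 13 kHz.
13 kHz > fs/2 = 9.4 kHz, folds to fs − 13 kHz = 5.8 kHz.
73.8 kHz mod fs = 17.4 kHz.
17.4 kHz > fs/2 = 9.4 kHz, folds to fs − 17.4 kHz = 1.4 kHz.
Distinct values: {1 kHz, 1.4 kHz, 5.8 kHz, 8.4 kHz}.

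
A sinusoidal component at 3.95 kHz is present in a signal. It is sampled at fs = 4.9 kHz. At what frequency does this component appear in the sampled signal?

3.95 kHz > fs/2 = 2.45 kHz, folds to fs − 3.95 kHz = 0.95 kHz.

0.95 kHz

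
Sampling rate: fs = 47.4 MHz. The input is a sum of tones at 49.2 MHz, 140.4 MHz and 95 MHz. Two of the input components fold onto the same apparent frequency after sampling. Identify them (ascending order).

fs/2 = 23.7 MHz.
49.2 MHz mod fs = 1.8 MHz.
1.8 MHz ≤ fs/2 = 23.7 MHz, appears at 1.8 MHz.
140.4 MHz mod fs = 45.6 MHz.
45.6 MHz > fs/2 = 23.7 MHz, folds to fs − 45.6 MHz = 1.8 MHz.
95 MHz mod fs = 0.2 MHz.
0.2 MHz ≤ fs/2 = 23.7 MHz, appears at 0.2 MHz.
49.2 MHz and 140.4 MHz both map to 1.8 MHz.

49.2 MHz, 140.4 MHz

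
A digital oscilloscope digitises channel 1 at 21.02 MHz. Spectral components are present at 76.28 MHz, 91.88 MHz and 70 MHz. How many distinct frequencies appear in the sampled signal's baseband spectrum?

2

fs/2 = 10.51 MHz.
76.28 MHz mod fs = 13.22 MHz.
13.22 MHz > fs/2 = 10.51 MHz, folds to fs − 13.22 MHz = 7.8 MHz.
91.88 MHz mod fs = 7.8 MHz.
7.8 MHz ≤ fs/2 = 10.51 MHz, appears at 7.8 MHz.
70 MHz mod fs = 6.94 MHz.
6.94 MHz ≤ fs/2 = 10.51 MHz, appears at 6.94 MHz.
Distinct values: {6.94 MHz, 7.8 MHz} → 2.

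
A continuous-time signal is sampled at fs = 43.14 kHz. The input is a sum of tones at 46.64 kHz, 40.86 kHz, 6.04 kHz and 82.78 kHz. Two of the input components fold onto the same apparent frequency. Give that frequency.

3.5 kHz

fs/2 = 21.57 kHz.
46.64 kHz mod fs = 3.5 kHz.
3.5 kHz ≤ fs/2 = 21.57 kHz, appears at 3.5 kHz.
40.86 kHz > fs/2 = 21.57 kHz, folds to fs − 40.86 kHz = 2.28 kHz.
6.04 kHz ≤ fs/2 = 21.57 kHz, passes unchanged.
82.78 kHz mod fs = 39.64 kHz.
39.64 kHz > fs/2 = 21.57 kHz, folds to fs − 39.64 kHz = 3.5 kHz.
46.64 kHz and 82.78 kHz both map to 3.5 kHz.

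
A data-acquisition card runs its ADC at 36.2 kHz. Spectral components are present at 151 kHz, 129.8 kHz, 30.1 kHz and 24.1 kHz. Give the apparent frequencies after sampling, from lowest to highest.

6.1 kHz, 6.2 kHz, 12.1 kHz, 15 kHz

fs/2 = 18.1 kHz.
151 kHz mod fs = 6.2 kHz.
6.2 kHz ≤ fs/2 = 18.1 kHz, appears at 6.2 kHz.
129.8 kHz mod fs = 21.2 kHz.
21.2 kHz > fs/2 = 18.1 kHz, folds to fs − 21.2 kHz = 15 kHz.
30.1 kHz > fs/2 = 18.1 kHz, folds to fs − 30.1 kHz = 6.1 kHz.
24.1 kHz > fs/2 = 18.1 kHz, folds to fs − 24.1 kHz = 12.1 kHz.
Distinct values: {6.1 kHz, 6.2 kHz, 12.1 kHz, 15 kHz}.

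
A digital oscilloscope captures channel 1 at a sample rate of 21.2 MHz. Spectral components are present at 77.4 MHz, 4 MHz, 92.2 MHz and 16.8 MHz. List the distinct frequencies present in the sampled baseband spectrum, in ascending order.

fs/2 = 10.6 MHz.
77.4 MHz mod fs = 13.8 MHz.
13.8 MHz > fs/2 = 10.6 MHz, folds to fs − 13.8 MHz = 7.4 MHz.
4 MHz ≤ fs/2 = 10.6 MHz, passes unchanged.
92.2 MHz mod fs = 7.4 MHz.
7.4 MHz ≤ fs/2 = 10.6 MHz, appears at 7.4 MHz.
16.8 MHz > fs/2 = 10.6 MHz, folds to fs − 16.8 MHz = 4.4 MHz.
Distinct values: {4 MHz, 4.4 MHz, 7.4 MHz}.

4 MHz, 4.4 MHz, 7.4 MHz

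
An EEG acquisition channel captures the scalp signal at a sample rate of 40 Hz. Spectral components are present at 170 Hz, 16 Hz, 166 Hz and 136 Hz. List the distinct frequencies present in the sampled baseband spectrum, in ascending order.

fs/2 = 20 Hz.
170 Hz mod fs = 10 Hz.
10 Hz ≤ fs/2 = 20 Hz, appears at 10 Hz.
16 Hz ≤ fs/2 = 20 Hz, passes unchanged.
166 Hz mod fs = 6 Hz.
6 Hz ≤ fs/2 = 20 Hz, appears at 6 Hz.
136 Hz mod fs = 16 Hz.
16 Hz ≤ fs/2 = 20 Hz, appears at 16 Hz.
Distinct values: {6 Hz, 10 Hz, 16 Hz}.

6 Hz, 10 Hz, 16 Hz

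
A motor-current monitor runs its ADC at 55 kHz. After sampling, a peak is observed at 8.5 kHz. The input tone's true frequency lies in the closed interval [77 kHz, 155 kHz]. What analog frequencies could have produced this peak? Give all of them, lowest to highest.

101.5 kHz, 118.5 kHz

Frequencies that alias to 8.5 kHz are k·fs ± 8.5 kHz for integer k ≥ 0.
k=0: 8.5 kHz.
k=1: 46.5 kHz, 63.5 kHz.
k=2: 101.5 kHz, 118.5 kHz.
k=3: 156.5 kHz, 173.5 kHz.
Within [77 kHz, 155 kHz]: 101.5 kHz, 118.5 kHz.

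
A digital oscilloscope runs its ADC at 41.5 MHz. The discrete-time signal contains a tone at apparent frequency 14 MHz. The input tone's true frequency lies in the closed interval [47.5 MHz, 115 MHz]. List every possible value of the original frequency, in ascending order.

55.5 MHz, 69 MHz, 97 MHz, 110.5 MHz

Frequencies that alias to 14 MHz are k·fs ± 14 MHz for integer k ≥ 0.
k=0: 14 MHz.
k=1: 27.5 MHz, 55.5 MHz.
k=2: 69 MHz, 97 MHz.
k=3: 110.5 MHz, 138.5 MHz.
k=4: 152 MHz, 180 MHz.
Within [47.5 MHz, 115 MHz]: 55.5 MHz, 69 MHz, 97 MHz, 110.5 MHz.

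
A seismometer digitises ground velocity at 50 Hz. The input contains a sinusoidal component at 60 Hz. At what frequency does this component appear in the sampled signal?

10 Hz

60 Hz mod fs = 10 Hz.
10 Hz ≤ fs/2 = 25 Hz, appears at 10 Hz.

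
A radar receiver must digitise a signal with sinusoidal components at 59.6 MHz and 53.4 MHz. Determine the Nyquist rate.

119.2 MHz

Highest-frequency component: 59.6 MHz.
Nyquist rate = 2 × 59.6 MHz = 119.2 MHz.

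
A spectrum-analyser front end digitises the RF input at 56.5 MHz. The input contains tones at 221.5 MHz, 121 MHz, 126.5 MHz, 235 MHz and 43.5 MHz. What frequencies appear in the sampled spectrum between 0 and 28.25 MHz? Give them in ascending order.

4.5 MHz, 8 MHz, 9 MHz, 13 MHz, 13.5 MHz

fs/2 = 28.25 MHz.
221.5 MHz mod fs = 52 MHz.
52 MHz > fs/2 = 28.25 MHz, folds to fs − 52 MHz = 4.5 MHz.
121 MHz mod fs = 8 MHz.
8 MHz ≤ fs/2 = 28.25 MHz, appears at 8 MHz.
126.5 MHz mod fs = 13.5 MHz.
13.5 MHz ≤ fs/2 = 28.25 MHz, appears at 13.5 MHz.
235 MHz mod fs = 9 MHz.
9 MHz ≤ fs/2 = 28.25 MHz, appears at 9 MHz.
43.5 MHz > fs/2 = 28.25 MHz, folds to fs − 43.5 MHz = 13 MHz.
Distinct values: {4.5 MHz, 8 MHz, 9 MHz, 13 MHz, 13.5 MHz}.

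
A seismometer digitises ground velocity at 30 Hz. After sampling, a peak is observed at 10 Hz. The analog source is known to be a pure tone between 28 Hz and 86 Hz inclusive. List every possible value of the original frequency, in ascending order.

40 Hz, 50 Hz, 70 Hz, 80 Hz

Frequencies that alias to 10 Hz are k·fs ± 10 Hz for integer k ≥ 0.
k=0: 10 Hz.
k=1: 20 Hz, 40 Hz.
k=2: 50 Hz, 70 Hz.
k=3: 80 Hz, 100 Hz.
k=4: 110 Hz, 130 Hz.
Within [28 Hz, 86 Hz]: 40 Hz, 50 Hz, 70 Hz, 80 Hz.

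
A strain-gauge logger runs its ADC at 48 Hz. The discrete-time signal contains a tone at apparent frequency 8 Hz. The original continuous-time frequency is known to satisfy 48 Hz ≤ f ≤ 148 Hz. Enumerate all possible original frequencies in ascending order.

56 Hz, 88 Hz, 104 Hz, 136 Hz

Frequencies that alias to 8 Hz are k·fs ± 8 Hz for integer k ≥ 0.
k=0: 8 Hz.
k=1: 40 Hz, 56 Hz.
k=2: 88 Hz, 104 Hz.
k=3: 136 Hz, 152 Hz.
k=4: 184 Hz, 200 Hz.
Within [48 Hz, 148 Hz]: 56 Hz, 88 Hz, 104 Hz, 136 Hz.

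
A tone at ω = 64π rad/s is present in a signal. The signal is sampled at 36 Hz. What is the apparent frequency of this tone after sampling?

4 Hz

ω = 64π rad/s → f = ω/(2π) = 32 Hz.
32 Hz > fs/2 = 18 Hz, folds to fs − 32 Hz = 4 Hz.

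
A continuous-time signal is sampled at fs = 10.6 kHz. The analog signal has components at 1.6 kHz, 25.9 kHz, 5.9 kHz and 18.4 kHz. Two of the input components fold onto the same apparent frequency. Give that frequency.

fs/2 = 5.3 kHz.
1.6 kHz ≤ fs/2 = 5.3 kHz, passes unchanged.
25.9 kHz mod fs = 4.7 kHz.
4.7 kHz ≤ fs/2 = 5.3 kHz, appears at 4.7 kHz.
5.9 kHz > fs/2 = 5.3 kHz, folds to fs − 5.9 kHz = 4.7 kHz.
18.4 kHz mod fs = 7.8 kHz.
7.8 kHz > fs/2 = 5.3 kHz, folds to fs − 7.8 kHz = 2.8 kHz.
5.9 kHz and 25.9 kHz both map to 4.7 kHz.

4.7 kHz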